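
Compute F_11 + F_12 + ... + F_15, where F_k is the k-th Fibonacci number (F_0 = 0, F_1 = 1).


Use the identity sum_{k=0}^{N} F_k = F_{N+2} - 1 (which follows from F_{k+2} - F_{k+1} = F_k). Then
sum_{k=11}^{15} F_k = (F_{17} - 1) - (F_{12} - 1) = F_{17} - F_{12}.
Computing: F_{17} = 1597, F_{12} = 144, so
Sum = 1597 - 144 = 1453.

1453


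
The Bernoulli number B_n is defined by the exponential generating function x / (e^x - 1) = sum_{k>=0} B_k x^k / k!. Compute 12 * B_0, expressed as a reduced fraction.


Bernoulli numbers can also be computed recursively via B_0 = 1 and sum_{j=0}^{m} C(m+1, j) B_j = 0 for m >= 1. Odd-index Bernoulli numbers vanish for k >= 3.
Computing B_0 = 1, so 12 * B_0 = 12 * 1 = 12.

12


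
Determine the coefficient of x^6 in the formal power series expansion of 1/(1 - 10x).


The geometric series identity gives 1/(1 - c x) = sum_{k>=0} c^k x^k, so the coefficient of x^k is c^k.
Here c = 10 and k = 6.
Computing: 10^6 = 1000000

1000000


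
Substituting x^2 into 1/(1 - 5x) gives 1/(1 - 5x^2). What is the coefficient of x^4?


The coefficient of x^(2m) in 1/(1 - 5x^2) is 5^m.
With n = 4 = 2*2, the coefficient is 5^2 = 25.

25


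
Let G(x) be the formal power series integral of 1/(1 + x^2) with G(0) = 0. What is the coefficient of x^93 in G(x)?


1/(1 + x^2) = sum_{j>=0} (-1)^j x^(2j). Integrating termwise with G(0) = 0:
G(x) = sum_{j>=0} (-1)^j x^(2j+1) / (2j+1) = arctan(x).
Only odd powers are nonzero. For x^93 write 93 = 2*46 + 1, giving
(-1)^46 / 93 = 1/93 = 1/93.

1/93


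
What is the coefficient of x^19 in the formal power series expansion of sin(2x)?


The Maclaurin series is sin(t) = sum_{k>=0} (-1)^k t^(2k+1) / (2k+1)!, so substituting t = 2x, only odd powers of x are nonzero, with coefficient of x^(2k+1) equal to (-1)^k 2^(2k+1) / (2k+1)!.
Write 19 = 2*9 + 1, giving the coefficient (-1)^9 * 2^19 / 19! = -524288/121645100408832000 = -8/1856156927625.

-8/1856156927625


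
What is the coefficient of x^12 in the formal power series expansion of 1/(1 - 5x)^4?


The general identity 1/(1 - c x)^r = sum_{k>=0} c^k C(k + r - 1, r - 1) x^k follows by substituting y = c x into 1/(1 - y)^r = sum_{k>=0} C(k + r - 1, r - 1) y^k.
For c = 5, r = 4, k = 12:
5^12 * C(15, 3) = 244140625 * 455 = 111083984375.

111083984375


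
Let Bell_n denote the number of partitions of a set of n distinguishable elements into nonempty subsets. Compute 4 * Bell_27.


Bell_27 can be computed from the Bell triangle or from Dobinski's identity Bell_n = (1/e) * sum_{k>=0} k^n / k!.
Computing Bell_27 = 545717047936059989389.
Then 4 * 545717047936059989389 = 2182868191744239957556.

2182868191744239957556


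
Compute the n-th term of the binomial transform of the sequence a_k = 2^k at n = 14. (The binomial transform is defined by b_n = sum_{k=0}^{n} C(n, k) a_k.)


With a_k = 2^k, b_n = sum_{k=0}^{n} C(n, k) 2^k = (1 + 2)^n by the binomial theorem.
For n = 14: (1 + 2)^14 = 3^14 = 4782969.

4782969


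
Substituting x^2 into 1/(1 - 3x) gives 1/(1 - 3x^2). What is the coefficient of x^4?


The coefficient of x^(2m) in 1/(1 - 3x^2) is 3^m.
With n = 4 = 2*2, the coefficient is 3^2 = 9.

9


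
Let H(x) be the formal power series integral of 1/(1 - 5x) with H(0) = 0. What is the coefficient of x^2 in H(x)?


1/(1 - 5x) = sum_{k>=0} 5^k x^k. Integrating termwise with H(0) = 0:
H(x) = sum_{k>=0} 5^k x^(k+1) / (k+1) = sum_{m>=1} 5^(m-1) x^m / m.
For m = 2: 5^1/2 = 5/2 = 5/2.

5/2


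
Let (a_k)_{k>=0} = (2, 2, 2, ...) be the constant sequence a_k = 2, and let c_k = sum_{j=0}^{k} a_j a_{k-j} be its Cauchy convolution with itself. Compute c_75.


Since a_j = 2 for all j >= 0, the convolution sum becomes
c_k = sum_{j=0}^{k} 2 * 2 = 4 * (k + 1).
Equivalently, the generating function of (a_k) is 2/(1 - x) and its square is 4/(1 - x)^2 = sum_{k>=0} 4(k + 1) x^k.
For k = 75: 4 * 76 = 304.

304


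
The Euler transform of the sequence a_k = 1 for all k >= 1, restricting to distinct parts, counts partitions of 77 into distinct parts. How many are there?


Partitions of 77 into distinct parts can be computed via generating function.
Product (1+x)(1+x^2)(1+x^3)...
The coefficient of x^77 = 58499

58499


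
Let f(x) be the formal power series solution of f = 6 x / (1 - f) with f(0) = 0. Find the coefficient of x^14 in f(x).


Apply Lagrange inversion: f = 6 x * phi(f) with phi(t) = 1/(1 - t), so
[x^n] f = 6^n * (1/n) [t^(n-1)] phi(t)^n = 6^n * (1/n) [t^(n-1)] (1 - t)^(-n) = 6^n * (1/n) C(2n - 2, n - 1) = 6^n * C_{n-1}.
For n = 14: C_13 = C(26, 13) / 14 = 10400600/14 = 742900.
With the 6^14 = 78364164096 factor, the coefficient is 78364164096 * 742900 = 58216737506918400.

58216737506918400


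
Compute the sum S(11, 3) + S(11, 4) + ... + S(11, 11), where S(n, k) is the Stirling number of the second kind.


By definition, S(n, k) counts partitions of an n-set into exactly k nonempty blocks.
Computing row n = 11 for k = 3..11:
S(11, k): 28501, 145750, 246730, 179487, 63987, 11880, 1155, 55, 1
Sum = 677546.

677546


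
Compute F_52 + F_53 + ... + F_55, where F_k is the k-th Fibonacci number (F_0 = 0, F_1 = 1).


Use the identity sum_{k=0}^{N} F_k = F_{N+2} - 1 (which follows from F_{k+2} - F_{k+1} = F_k). Then
sum_{k=52}^{55} F_k = (F_{57} - 1) - (F_{53} - 1) = F_{57} - F_{53}.
Computing: F_{57} = 365435296162, F_{53} = 53316291173, so
Sum = 365435296162 - 53316291173 = 312119004989.

312119004989


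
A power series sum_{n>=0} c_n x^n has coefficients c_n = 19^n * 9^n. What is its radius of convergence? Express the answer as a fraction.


By the root test (Cauchy-Hadamard), the radius is R = 1 / limsup_n |c_n|^(1/n).
Here |c_n|^(1/n) = (19^n * 9^n)^(1/n) = 19 * 9 = 171 for all n.
So R = 1/171 = 1/171.

1/171


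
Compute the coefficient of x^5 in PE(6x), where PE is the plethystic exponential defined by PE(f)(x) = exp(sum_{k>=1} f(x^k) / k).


With f(x) = 6x, the exponent is sum_{k>=1} 6 x^k / k = 6 * (-ln(1 - x)). Exponentiating:
PE(6x) = exp(-6 ln(1 - x)) = 1/(1 - x)^6.
By the negative binomial expansion, [x^n] 1/(1 - x)^6 = C(n + 5, 5).
For n = 5: C(10, 5) = 252.

252


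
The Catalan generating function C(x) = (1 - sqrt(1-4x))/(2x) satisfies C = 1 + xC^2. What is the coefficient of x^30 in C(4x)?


Substituting x -> 4x scales the n-th coefficient by 4^n, so [x^30] C(4x) = 4^30 * C_30.
C_30 = C(2*30, 30)/(31) = 118264581564861424/31 = 3814986502092304.
So 4^30 * 3814986502092304 = 1152921504606846976 * 3814986502092304 = 4398379978047071296780748355272704.

4398379978047071296780748355272704


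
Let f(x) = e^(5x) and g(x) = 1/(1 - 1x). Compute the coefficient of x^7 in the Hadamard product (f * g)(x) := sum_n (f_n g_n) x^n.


Expanding: f_k = 5^k/k! (from e^(5x)) and g_k = 1^k (from 1/(1 - 1x)). So the Hadamard coefficient (f * g)_k = 5^k 1^k / k! = (5)^k / k!.
For k = 7: 5^7/7! = 78125/5040 = 15625/1008.

15625/1008


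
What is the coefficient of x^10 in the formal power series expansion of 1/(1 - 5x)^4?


The general identity 1/(1 - c x)^r = sum_{k>=0} c^k C(k + r - 1, r - 1) x^k follows by substituting y = c x into 1/(1 - y)^r = sum_{k>=0} C(k + r - 1, r - 1) y^k.
For c = 5, r = 4, k = 10:
5^10 * C(13, 3) = 9765625 * 286 = 2792968750.

2792968750


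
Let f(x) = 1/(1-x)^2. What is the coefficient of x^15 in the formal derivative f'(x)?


Differentiate: d/dx [ 1/(1-x)^r ] = r / (1-x)^(r+1).
Here r = 2, so f'(x) = 2 / (1-x)^3.
The expansion of 1/(1-x)^(r+1) has coefficient of x^n equal to C(n+r, r).
So the coefficient of x^15 in f'(x) is
2 * C(17, 2) = 2 * 136 = 272

272


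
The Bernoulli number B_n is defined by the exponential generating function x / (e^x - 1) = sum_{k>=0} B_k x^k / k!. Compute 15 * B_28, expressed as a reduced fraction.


Bernoulli numbers can also be computed recursively via B_0 = 1 and sum_{j=0}^{m} C(m+1, j) B_j = 0 for m >= 1. Odd-index Bernoulli numbers vanish for k >= 3.
Computing B_28 = -23749461029/870, so 15 * B_28 = 15 * -23749461029/870 = -23749461029/58.

-23749461029/58


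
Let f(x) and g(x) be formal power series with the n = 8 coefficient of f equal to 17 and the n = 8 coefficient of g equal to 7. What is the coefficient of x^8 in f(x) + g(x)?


Addition of formal power series is termwise.
The coefficient of x^8 in f + g = 17 + 7
= 24

24


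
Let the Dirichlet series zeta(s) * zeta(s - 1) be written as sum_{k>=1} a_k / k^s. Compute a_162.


Convolution gives a_k = sum_{d | k} d * 1 = sum_{d | k} d = sigma(k), the sum of positive divisors of k.
For k = 162, the divisors are 1, 2, 3, 6, 9, 18, 27, 54, 81, 162, so
sigma(162) = 1 + 2 + 3 + 6 + 9 + 18 + 27 + 54 + 81 + 162 = 363.

363


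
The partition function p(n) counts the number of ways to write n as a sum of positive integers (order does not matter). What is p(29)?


Using the generating function prod_{k>=1} 1/(1-x^k), we compute p(29).
By dynamic programming over parts 1 through 29:
p(29) = 4565

4565


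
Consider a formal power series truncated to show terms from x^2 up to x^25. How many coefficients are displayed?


From x^2 to x^25 inclusive, the count is 25 - 2 + 1 = 24.

24


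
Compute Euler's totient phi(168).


phi(n) counts integers in [1, n] coprime to n. Using the multiplicative formula phi(n) = n * prod_{p | n} (1 - 1/p):
168 = 2^3 * 3 * 7, so
phi(168) = 168 * (1 - 1/2) * (1 - 1/3) * (1 - 1/7) = 48.

48


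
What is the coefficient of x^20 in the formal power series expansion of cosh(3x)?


The Maclaurin series is cosh(t) = sum_{m>=0} t^(2m) / (2m)!, so substituting t = 3x, only even powers of x are nonzero, with coefficient of x^(2m) equal to 3^(2m) / (2m)!.
For x^20 the coefficient is 3^20/20! = 3486784401/2432902008176640000 = 531441/370812682240000.

531441/370812682240000


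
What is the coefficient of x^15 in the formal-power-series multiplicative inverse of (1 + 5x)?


The inverse is 1/(1 + 5x). Apply the geometric identity 1/(1 - y) = sum_{k>=0} y^k with y = -5x:
1/(1 + 5x) = sum_{k>=0} (-5)^k x^k.
So the coefficient of x^15 is (-5)^15 = -30517578125.

-30517578125


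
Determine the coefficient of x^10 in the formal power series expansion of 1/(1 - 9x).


The geometric series identity gives 1/(1 - c x) = sum_{k>=0} c^k x^k, so the coefficient of x^k is c^k.
Here c = 9 and k = 10.
Computing: 9^10 = 3486784401

3486784401


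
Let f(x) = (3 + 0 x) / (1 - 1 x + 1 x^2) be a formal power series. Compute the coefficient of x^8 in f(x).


Write f(x) = sum_{k>=0} a_k x^k. Multiplying both sides by 1 - 1 x + 1 x^2 gives
(1 - 1 x + 1 x^2) sum_{k>=0} a_k x^k = 3 + 0 x.
Matching coefficients:
 x^0: a_0 = 3
 x^1: a_1 - 1 a_0 = 0  =>  a_1 = 1*3 + 0 = 3
 x^k (k >= 2): a_k = 1 a_{k-1} - 1 a_{k-2}.
Iterating: a_2 = 0, a_3 = -3, a_4 = -3, a_5 = 0, a_6 = 3, a_7 = 3, a_8 = 0.
So the coefficient of x^8 is 0.

0


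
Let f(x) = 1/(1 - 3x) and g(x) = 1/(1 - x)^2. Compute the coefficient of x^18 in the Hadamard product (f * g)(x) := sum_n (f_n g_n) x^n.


f has coefficients f_k = 3^k. For g = 1/(1 - x)^2 the coefficient is g_k = C(k + 1, 1) = k + 1. The Hadamard coefficient is (f * g)_k = 3^k * (k + 1).
For k = 18: 3^18 * 19 = 387420489 * 19 = 7360989291.

7360989291


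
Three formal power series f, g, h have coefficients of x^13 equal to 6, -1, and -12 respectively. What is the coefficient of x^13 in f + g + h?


Series addition is componentwise:
6 + -1 + -12
= -7

-7


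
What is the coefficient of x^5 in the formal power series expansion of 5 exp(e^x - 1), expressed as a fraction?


exp(e^x - 1) is the exponential generating function for the Bell numbers Bell_k: exp(e^x - 1) = sum_{k>=0} Bell_k x^k / k!.
So the coefficient of x^5 in 5 exp(e^x - 1) is 5 Bell_5 / 5!.
Computing: Bell_5 = 52 and 5! = 120, giving
5 * 52/120 = 13/6.

13/6


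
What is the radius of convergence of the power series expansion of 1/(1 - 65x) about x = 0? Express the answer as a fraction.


Expanding 1/(1 - 65x) = sum_{k>=0} 65^k x^k, the series converges when |65x| < 1, i.e., |x| < 1/65.
So the radius of convergence is 1/65 = 1/65.

1/65


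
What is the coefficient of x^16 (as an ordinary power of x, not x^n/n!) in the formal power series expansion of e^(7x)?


The exponential series is e^y = sum_{k>=0} y^k / k!. Substituting y = 7x gives
e^(7x) = sum_{k>=0} 7^k x^k / k!.
So the coefficient of x^n is a^n/n! with a = 7, n = 16:
7^16 / 16! = 33232930569601/20922789888000 = 678223072849/426995712000

678223072849/426995712000


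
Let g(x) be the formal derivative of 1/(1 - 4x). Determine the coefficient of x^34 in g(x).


Differentiate termwise: d/dx sum_{k>=0} 4^k x^k = sum_{k>=1} k 4^k x^(k-1) = sum_{j>=0} (j+1) 4^(j+1) x^j.
Equivalently, d/dx [1/(1 - 4x)] = 4/(1 - 4x)^2.
For j = 34: 35 * 4^35 = 35 * 1180591620717411303424 = 41320706725109395619840.

41320706725109395619840


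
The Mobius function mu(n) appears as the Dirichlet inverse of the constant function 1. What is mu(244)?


244 has a squared prime factor, so mu(244) = 0.
Factorization reveals a repeated prime.

0


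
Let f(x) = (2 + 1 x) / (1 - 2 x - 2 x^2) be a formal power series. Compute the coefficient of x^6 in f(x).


Write f(x) = sum_{k>=0} a_k x^k. Multiplying both sides by 1 - 2 x - 2 x^2 gives
(1 - 2 x - 2 x^2) sum_{k>=0} a_k x^k = 2 + 1 x.
Matching coefficients:
 x^0: a_0 = 2
 x^1: a_1 - 2 a_0 = 1  =>  a_1 = 2*2 + 1 = 5
 x^k (k >= 2): a_k = 2 a_{k-1} + 2 a_{k-2}.
Iterating: a_2 = 14, a_3 = 38, a_4 = 104, a_5 = 284, a_6 = 776.
So the coefficient of x^6 is 776.

776


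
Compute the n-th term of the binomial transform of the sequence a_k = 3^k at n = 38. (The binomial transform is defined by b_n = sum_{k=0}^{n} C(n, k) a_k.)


With a_k = 3^k, b_n = sum_{k=0}^{n} C(n, k) 3^k = (1 + 3)^n by the binomial theorem.
For n = 38: (1 + 3)^38 = 4^38 = 75557863725914323419136.

75557863725914323419136


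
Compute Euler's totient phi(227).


phi(n) counts integers in [1, n] coprime to n. Using the multiplicative formula phi(n) = n * prod_{p | n} (1 - 1/p):
227 = 227, so
phi(227) = 227 * (1 - 1/227) = 226.

226


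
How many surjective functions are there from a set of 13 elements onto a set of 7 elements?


By inclusion-exclusion on which target elements are missed, the number of surjections from an n-set onto a k-set is
surj(n, k) = sum_{j=0}^{k} (-1)^j C(k, j) (k - j)^n.
Equivalently surj(n, k) = k! * S(n, k), where S(n, k) is the Stirling number of the second kind.
For n = 13, k = 7:
S(13, 7) = 5715424, so
surj = 7! * 5715424 = 5040 * 5715424 = 28805736960.

28805736960


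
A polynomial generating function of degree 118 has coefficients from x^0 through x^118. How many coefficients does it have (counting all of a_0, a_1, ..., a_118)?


A polynomial of degree 118 takes the form a_0 + a_1 x + ... + a_118 x^118.
The number of coefficients is 118 + 1 = 119.

119


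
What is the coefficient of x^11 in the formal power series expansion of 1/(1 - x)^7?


The expansion 1/(1 - x)^r = sum_{k>=0} C(k + r - 1, r - 1) x^k follows from the multiset / negative-binomial theorem (or from repeated differentiation of the geometric series).
For r = 7 and k = 11:
C(17, 6) = 355687428096000 / (720 * 39916800) = 12376.

12376


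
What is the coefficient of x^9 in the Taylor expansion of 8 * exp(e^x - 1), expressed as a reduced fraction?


exp(e^x - 1) = sum_{k>=0} Bell_k x^k / k!, where Bell_k is the k-th Bell number.
So the coefficient of x^9 is 8 * Bell_9 / 9!.
Computing: Bell_9 = 21147 and 9! = 362880, giving
8 * 21147/362880 = 1007/2160.

1007/2160


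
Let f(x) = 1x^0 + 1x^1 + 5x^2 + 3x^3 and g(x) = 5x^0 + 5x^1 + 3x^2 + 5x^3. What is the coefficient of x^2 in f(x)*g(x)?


Cauchy product at x^2:
1*3 + 1*5 + 5*5
= 33

33


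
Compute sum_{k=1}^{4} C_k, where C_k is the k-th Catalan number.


C_1 through C_4: 1, 2, 5, 14
Sum = 1 + 2 + 5 + 14
= 22

22


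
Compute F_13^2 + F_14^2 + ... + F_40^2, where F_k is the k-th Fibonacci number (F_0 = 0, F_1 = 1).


There is a standard identity sum_{k=0}^{N} F_k^2 = F_N * F_{N+1} (proved inductively from the telescoping relation F_k^2 = F_k F_{k+1} - F_{k-1} F_k). Then
sum_{k=13}^{40} F_k^2 = F_40 F_41 - F_12 F_13.
Computing: F_40 = 102334155, F_41 = 165580141, F_12 = 144, F_13 = 233.
Sum = 102334155 * 165580141 - 144 * 233 = 16944503813982303.

16944503813982303


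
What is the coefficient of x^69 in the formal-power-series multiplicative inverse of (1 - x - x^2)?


Let the inverse be f(x) = sum_{k>=0} a_k x^k. From f(x) * (1 - x - x^2) = 1 and matching coefficients:
 x^0: a_0 = 1.
 x^1: a_1 - a_0 = 0, so a_1 = 1.
 x^k (k >= 2): a_k - a_{k-1} - a_{k-2} = 0, i.e. a_k = a_{k-1} + a_{k-2}.
This is the Fibonacci-type recurrence shifted so that a_0 = a_1 = 1.
Iterating: a_0=1, a_1=1, a_2=2, a_3=3, a_4=5, a_5=8, a_6=13, a_7=21, a_8=34, a_9=55, ...
a_69 = 190392490709135.

190392490709135


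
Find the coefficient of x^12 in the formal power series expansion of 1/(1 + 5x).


Write 1/(1 + c x) = 1/(1 - (-c) x) and apply the geometric-series identity
1/(1 - y) = sum_{k>=0} y^k to get 1/(1 + c x) = sum_{k>=0} (-c)^k x^k.
So the coefficient of x^k is (-c)^k = (-1)^k * c^k.
Here c = 5 and k = 12:
(-5)^12 = 1 * 244140625 = 244140625

244140625


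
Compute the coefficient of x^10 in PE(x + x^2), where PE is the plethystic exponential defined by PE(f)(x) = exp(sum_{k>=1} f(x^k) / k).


With f(x) = x + x^2, the exponent is sum_{k>=1} (x^k + x^(2k)) / k = -ln(1 - x) - ln(1 - x^2). Exponentiating:
PE(x + x^2) = 1 / ((1 - x)(1 - x^2)).
This is the generating function for partitions of n into parts of size 1 or 2. The number of 2's can be any j in 0..5, and the rest are 1's, so
[x^10] = floor(10/2) + 1 = 6.

6


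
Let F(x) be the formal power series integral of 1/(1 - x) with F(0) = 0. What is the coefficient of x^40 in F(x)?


1/(1 - x) = sum_{k>=0} x^k. Integrating termwise and using F(0) = 0 gives
F(x) = sum_{k>=0} x^(k+1) / (k+1) = sum_{m>=1} x^m / m = -ln(1 - x).
So the coefficient of x^40 is 1/40 = 1/40.

1/40


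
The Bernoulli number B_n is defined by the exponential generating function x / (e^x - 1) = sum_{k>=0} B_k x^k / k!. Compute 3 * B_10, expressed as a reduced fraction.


Bernoulli numbers can also be computed recursively via B_0 = 1 and sum_{j=0}^{m} C(m+1, j) B_j = 0 for m >= 1. Odd-index Bernoulli numbers vanish for k >= 3.
Computing B_10 = 5/66, so 3 * B_10 = 3 * 5/66 = 5/22.

5/22


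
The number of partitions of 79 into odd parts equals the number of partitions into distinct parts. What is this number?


Computing partitions of 79 into odd parts (1, 3, 5, ...):
Using the generating function prod_{k>=0} 1/(1-x^(2k+1)),
the count is 70488

70488


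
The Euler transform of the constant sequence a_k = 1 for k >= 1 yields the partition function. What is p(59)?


The Euler transform converts the sequence a_k = 1 into the number of integer partitions.
Using the recurrence or dynamic programming:
p(59) = 831820

831820


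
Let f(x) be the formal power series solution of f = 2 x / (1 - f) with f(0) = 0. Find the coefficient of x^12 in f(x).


Apply Lagrange inversion: f = 2 x * phi(f) with phi(t) = 1/(1 - t), so
[x^n] f = 2^n * (1/n) [t^(n-1)] phi(t)^n = 2^n * (1/n) [t^(n-1)] (1 - t)^(-n) = 2^n * (1/n) C(2n - 2, n - 1) = 2^n * C_{n-1}.
For n = 12: C_11 = C(22, 11) / 12 = 705432/12 = 58786.
With the 2^12 = 4096 factor, the coefficient is 4096 * 58786 = 240787456.

240787456


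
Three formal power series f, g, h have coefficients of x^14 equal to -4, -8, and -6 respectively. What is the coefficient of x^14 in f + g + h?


Series addition is componentwise:
-4 + -8 + -6
= -18

-18


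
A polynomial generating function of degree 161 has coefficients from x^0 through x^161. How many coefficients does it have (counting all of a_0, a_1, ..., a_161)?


A polynomial of degree 161 takes the form a_0 + a_1 x + ... + a_161 x^161.
The number of coefficients is 161 + 1 = 162.

162


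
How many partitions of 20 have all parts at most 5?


Using the generating function (1-x)^(-1)(1-x^2)^(-1)...(1-x^5)^(-1),
the coefficient of x^20 counts these restricted partitions.
Result = 192

192


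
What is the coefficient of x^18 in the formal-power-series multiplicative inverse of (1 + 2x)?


The inverse is 1/(1 + 2x). Apply the geometric identity 1/(1 - y) = sum_{k>=0} y^k with y = -2x:
1/(1 + 2x) = sum_{k>=0} (-2)^k x^k.
So the coefficient of x^18 is (-2)^18 = 262144.

262144


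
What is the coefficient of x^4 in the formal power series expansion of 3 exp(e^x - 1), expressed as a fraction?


exp(e^x - 1) is the exponential generating function for the Bell numbers Bell_k: exp(e^x - 1) = sum_{k>=0} Bell_k x^k / k!.
So the coefficient of x^4 in 3 exp(e^x - 1) is 3 Bell_4 / 4!.
Computing: Bell_4 = 15 and 4! = 24, giving
3 * 15/24 = 15/8.

15/8


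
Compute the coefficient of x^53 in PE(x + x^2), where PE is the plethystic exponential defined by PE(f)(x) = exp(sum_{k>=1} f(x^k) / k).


With f(x) = x + x^2, the exponent is sum_{k>=1} (x^k + x^(2k)) / k = -ln(1 - x) - ln(1 - x^2). Exponentiating:
PE(x + x^2) = 1 / ((1 - x)(1 - x^2)).
This is the generating function for partitions of n into parts of size 1 or 2. The number of 2's can be any j in 0..26, and the rest are 1's, so
[x^53] = floor(53/2) + 1 = 27.

27


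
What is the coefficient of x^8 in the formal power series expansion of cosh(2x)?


The Maclaurin series is cosh(t) = sum_{m>=0} t^(2m) / (2m)!, so substituting t = 2x, only even powers of x are nonzero, with coefficient of x^(2m) equal to 2^(2m) / (2m)!.
For x^8 the coefficient is 2^8/8! = 256/40320 = 2/315.

2/315


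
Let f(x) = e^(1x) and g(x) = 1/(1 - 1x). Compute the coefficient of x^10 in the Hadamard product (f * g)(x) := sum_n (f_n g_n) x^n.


Expanding: f_k = 1^k/k! (from e^(1x)) and g_k = 1^k (from 1/(1 - 1x)). So the Hadamard coefficient (f * g)_k = 1^k 1^k / k! = (1)^k / k!.
For k = 10: 1^10/10! = 1/3628800 = 1/3628800.

1/3628800


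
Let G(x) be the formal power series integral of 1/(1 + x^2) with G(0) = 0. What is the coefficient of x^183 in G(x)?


1/(1 + x^2) = sum_{j>=0} (-1)^j x^(2j). Integrating termwise with G(0) = 0:
G(x) = sum_{j>=0} (-1)^j x^(2j+1) / (2j+1) = arctan(x).
Only odd powers are nonzero. For x^183 write 183 = 2*91 + 1, giving
(-1)^91 / 183 = -1/183 = -1/183.

-1/183


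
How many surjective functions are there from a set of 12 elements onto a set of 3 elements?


By inclusion-exclusion on which target elements are missed, the number of surjections from an n-set onto a k-set is
surj(n, k) = sum_{j=0}^{k} (-1)^j C(k, j) (k - j)^n.
Equivalently surj(n, k) = k! * S(n, k), where S(n, k) is the Stirling number of the second kind.
For n = 12, k = 3:
S(12, 3) = 86526, so
surj = 3! * 86526 = 6 * 86526 = 519156.

519156


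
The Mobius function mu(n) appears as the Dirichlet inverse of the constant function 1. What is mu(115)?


115 = 5 * 23 (all distinct primes).
mu(115) = (-1)^2 = 1

1


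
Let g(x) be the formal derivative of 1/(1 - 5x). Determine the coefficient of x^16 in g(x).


Differentiate termwise: d/dx sum_{k>=0} 5^k x^k = sum_{k>=1} k 5^k x^(k-1) = sum_{j>=0} (j+1) 5^(j+1) x^j.
Equivalently, d/dx [1/(1 - 5x)] = 5/(1 - 5x)^2.
For j = 16: 17 * 5^17 = 17 * 762939453125 = 12969970703125.

12969970703125


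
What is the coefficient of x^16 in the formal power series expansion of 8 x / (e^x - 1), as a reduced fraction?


The exponential generating function for Bernoulli numbers is
x / (e^x - 1) = sum_{k>=0} B_k x^k / k!.
So the coefficient of x^16 in 8 x / (e^x - 1) is 8 B_16 / 16!.
Computing: B_16 = -3617/510, 16! = 20922789888000, giving
8 * -3617/510 / 20922789888000 = -3617/1333827855360000.

-3617/1333827855360000


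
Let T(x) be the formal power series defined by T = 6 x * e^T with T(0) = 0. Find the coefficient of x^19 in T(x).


Apply the Lagrange inversion formula: if T = 6 x * phi(T) with phi(t) = e^t, then
[x^n] T = 6^n * (1/n) [t^(n-1)] phi(t)^n = 6^n * (1/n) [t^(n-1)] e^(n t) = 6^n * (1/n) * n^(n-1) / (n-1)! = 6^n * n^(n-1) / n!.
When c = 1 this is the Cayley count of rooted labeled trees on n vertices, divided by n!.
For n = 19: 6^19 * 19^18 / 19! = 609359740010496 * 104127350297911241532841/121645100408832000 = 7766672725568034822660288264/14889875.

7766672725568034822660288264/14889875


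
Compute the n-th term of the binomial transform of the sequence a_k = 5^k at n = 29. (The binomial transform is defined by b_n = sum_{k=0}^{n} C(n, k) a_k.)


With a_k = 5^k, b_n = sum_{k=0}^{n} C(n, k) 5^k = (1 + 5)^n by the binomial theorem.
For n = 29: (1 + 5)^29 = 6^29 = 36845653286788892983296.

36845653286788892983296


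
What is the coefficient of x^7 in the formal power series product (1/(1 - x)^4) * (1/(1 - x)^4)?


Combine the factors: (1/(1 - x)^4) * (1/(1 - x)^4) = 1/(1 - x)^8.
Then use 1/(1 - x)^r = sum_{k>=0} C(k + r - 1, r - 1) x^k with r = 8 and k = 7:
C(14, 7) = 3432.

3432


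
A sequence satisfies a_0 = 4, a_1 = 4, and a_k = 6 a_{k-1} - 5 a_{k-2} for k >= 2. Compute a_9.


The characteristic equation is t^2 - 6 t + 5 = 0, with roots r_1 = 5 and r_2 = 1 (so c_1 = r_1 + r_2, c_2 = -r_1 r_2 as required).
One can use the closed form a_n = A r_1^n + B r_2^n, but direct iteration is more reliable:
a_0 = 4, a_1 = 4, a_2 = 4, a_3 = 4, a_4 = 4, a_5 = 4, a_6 = 4, a_7 = 4, a_8 = 4, a_9 = 4.
So a_9 = 4.

4


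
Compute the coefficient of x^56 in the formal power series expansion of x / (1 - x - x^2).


Let f(x) = sum_{k>=0} a_k x^k. Multiplying f(x) * (1 - x - x^2) = x and matching coefficients gives a_0 = 0, a_1 = 1, and a_k = a_{k-1} + a_{k-2} for k >= 2. These are the Fibonacci numbers F_k.
Iterating from F_0 = 0, F_1 = 1:
F_0=0, F_1=1, F_2=1, F_3=2, F_4=3, F_5=5, F_6=8, F_7=13, F_8=21, F_9=34, ...
F_56 = 225851433717.

225851433717


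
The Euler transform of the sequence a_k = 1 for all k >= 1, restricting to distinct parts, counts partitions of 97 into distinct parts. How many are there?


Partitions of 97 into distinct parts can be computed via generating function.
Product (1+x)(1+x^2)(1+x^3)...
The coefficient of x^97 = 345856

345856


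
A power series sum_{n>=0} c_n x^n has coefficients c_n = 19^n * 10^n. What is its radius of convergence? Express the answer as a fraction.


By the root test (Cauchy-Hadamard), the radius is R = 1 / limsup_n |c_n|^(1/n).
Here |c_n|^(1/n) = (19^n * 10^n)^(1/n) = 19 * 10 = 190 for all n.
So R = 1/190 = 1/190.

1/190


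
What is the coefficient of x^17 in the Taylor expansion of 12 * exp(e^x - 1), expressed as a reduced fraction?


exp(e^x - 1) = sum_{k>=0} Bell_k x^k / k!, where Bell_k is the k-th Bell number.
So the coefficient of x^17 is 12 * Bell_17 / 17!.
Computing: Bell_17 = 82864869804 and 17! = 355687428096000, giving
12 * 82864869804/355687428096000 = 255755771/91483392000.

255755771/91483392000


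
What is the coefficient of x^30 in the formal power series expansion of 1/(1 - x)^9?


The negative binomial / multiset identity is
1/(1 - x)^r = sum_{k>=0} C(k + r - 1, r - 1) x^k.
Here r = 9 and k = 30, so the coefficient is
C(30 + 8, 8) = C(38, 8)
= 48903492

48903492


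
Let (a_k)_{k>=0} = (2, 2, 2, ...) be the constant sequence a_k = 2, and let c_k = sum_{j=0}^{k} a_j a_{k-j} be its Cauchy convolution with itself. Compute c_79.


Since a_j = 2 for all j >= 0, the convolution sum becomes
c_k = sum_{j=0}^{k} 2 * 2 = 4 * (k + 1).
Equivalently, the generating function of (a_k) is 2/(1 - x) and its square is 4/(1 - x)^2 = sum_{k>=0} 4(k + 1) x^k.
For k = 79: 4 * 80 = 320.

320


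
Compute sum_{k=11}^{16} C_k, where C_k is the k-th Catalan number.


C_11 through C_16: 58786, 208012, 742900, 2674440, 9694845, 35357670
Sum = 58786 + 208012 + 742900 + 2674440 + 9694845 + 35357670
= 48736653

48736653


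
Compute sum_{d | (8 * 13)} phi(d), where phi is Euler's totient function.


First, 8 * 13 = 104. One classical identity is sum_{d | n} phi(d) = n (each k in [1, n] has a unique gcd with n, and among the k's with gcd(k, n) = n/d there are phi(d) of them). So the sum equals 104. We also verify directly:
Divisors of 104: 1, 2, 4, 8, 13, 26, 52, 104.
phi values: 1, 1, 2, 4, 12, 12, 24, 48.
Sum = 104.

104


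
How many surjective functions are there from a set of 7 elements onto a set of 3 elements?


By inclusion-exclusion on which target elements are missed, the number of surjections from an n-set onto a k-set is
surj(n, k) = sum_{j=0}^{k} (-1)^j C(k, j) (k - j)^n.
Equivalently surj(n, k) = k! * S(n, k), where S(n, k) is the Stirling number of the second kind.
For n = 7, k = 3:
S(7, 3) = 301, so
surj = 3! * 301 = 6 * 301 = 1806.

1806


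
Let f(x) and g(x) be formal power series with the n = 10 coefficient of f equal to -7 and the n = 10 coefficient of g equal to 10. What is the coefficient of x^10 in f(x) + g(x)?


Addition of formal power series is termwise.
The coefficient of x^10 in f + g = -7 + 10
= 3

3


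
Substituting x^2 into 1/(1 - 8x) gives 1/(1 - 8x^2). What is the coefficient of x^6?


The coefficient of x^(2m) in 1/(1 - 8x^2) is 8^m.
With n = 6 = 2*3, the coefficient is 8^3 = 512.

512


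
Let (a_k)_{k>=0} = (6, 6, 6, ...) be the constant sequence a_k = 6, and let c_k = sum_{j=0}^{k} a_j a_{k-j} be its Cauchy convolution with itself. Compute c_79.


Since a_j = 6 for all j >= 0, the convolution sum becomes
c_k = sum_{j=0}^{k} 6 * 6 = 36 * (k + 1).
Equivalently, the generating function of (a_k) is 6/(1 - x) and its square is 36/(1 - x)^2 = sum_{k>=0} 36(k + 1) x^k.
For k = 79: 36 * 80 = 2880.

2880


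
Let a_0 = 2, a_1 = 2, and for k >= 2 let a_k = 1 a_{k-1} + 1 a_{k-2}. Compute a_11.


Iterating the recurrence forward:
a_0 = 2
a_1 = 2
a_2 = 1*2 + 1*2 = 4
a_3 = 1*4 + 1*2 = 6
a_4 = 1*6 + 1*4 = 10
a_5 = 1*10 + 1*6 = 16
a_6 = 1*16 + 1*10 = 26
a_7 = 1*26 + 1*16 = 42
a_8 = 1*42 + 1*26 = 68
a_9 = 1*68 + 1*42 = 110
a_10 = 1*110 + 1*68 = 178
a_11 = 1*178 + 1*110 = 288
So a_11 = 288.

288


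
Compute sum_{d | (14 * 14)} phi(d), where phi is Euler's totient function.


First, 14 * 14 = 196. One classical identity is sum_{d | n} phi(d) = n (each k in [1, n] has a unique gcd with n, and among the k's with gcd(k, n) = n/d there are phi(d) of them). So the sum equals 196. We also verify directly:
Divisors of 196: 1, 2, 4, 7, 14, 28, 49, 98, 196.
phi values: 1, 1, 2, 6, 6, 12, 42, 42, 84.
Sum = 196.

196


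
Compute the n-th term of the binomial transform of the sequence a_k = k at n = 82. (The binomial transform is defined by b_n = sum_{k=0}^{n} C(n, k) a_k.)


With a_k = k, b_n = sum_{k=0}^{n} C(n, k) k. Using k * C(n, k) = n * C(n-1, k-1) gives b_n = n * sum_{k>=1} C(n-1, k-1) = n * 2^(n-1).
For n = 82: 82 * 2^81 = 82 * 2417851639229258349412352 = 198263834416799184651812864.

198263834416799184651812864


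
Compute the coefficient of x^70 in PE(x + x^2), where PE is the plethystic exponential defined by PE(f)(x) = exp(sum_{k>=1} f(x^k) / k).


With f(x) = x + x^2, the exponent is sum_{k>=1} (x^k + x^(2k)) / k = -ln(1 - x) - ln(1 - x^2). Exponentiating:
PE(x + x^2) = 1 / ((1 - x)(1 - x^2)).
This is the generating function for partitions of n into parts of size 1 or 2. The number of 2's can be any j in 0..35, and the rest are 1's, so
[x^70] = floor(70/2) + 1 = 36.

36


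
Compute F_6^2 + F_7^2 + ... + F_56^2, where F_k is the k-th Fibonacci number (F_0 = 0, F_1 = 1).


There is a standard identity sum_{k=0}^{N} F_k^2 = F_N * F_{N+1} (proved inductively from the telescoping relation F_k^2 = F_k F_{k+1} - F_{k-1} F_k). Then
sum_{k=6}^{56} F_k^2 = F_56 F_57 - F_5 F_6.
Computing: F_56 = 225851433717, F_57 = 365435296162, F_5 = 5, F_6 = 8.
Sum = 225851433717 * 365435296162 - 5 * 8 = 82534085568984207494114.

82534085568984207494114


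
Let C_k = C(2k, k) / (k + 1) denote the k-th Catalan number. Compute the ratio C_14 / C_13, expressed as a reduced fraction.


Using C_k = (2k)! / (k! (k+1)!), the ratio C_{k+1}/C_k simplifies to
C_{k+1}/C_k = [(2k+2)! / ((k+1)! (k+2)!)] * [k! (k+1)! / (2k)!]
 = (2k+2)(2k+1) / ((k+1)(k+2)) = 2(2k+1) / (k+2).
For k = 13: 2(2*13 + 1) / (13 + 2) = 54/15 = 18/5.

18/5


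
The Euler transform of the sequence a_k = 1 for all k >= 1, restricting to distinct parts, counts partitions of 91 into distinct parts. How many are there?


Partitions of 91 into distinct parts can be computed via generating function.
Product (1+x)(1+x^2)(1+x^3)...
The coefficient of x^91 = 206848

206848


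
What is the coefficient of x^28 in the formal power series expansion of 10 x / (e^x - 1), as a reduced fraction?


The exponential generating function for Bernoulli numbers is
x / (e^x - 1) = sum_{k>=0} B_k x^k / k!.
So the coefficient of x^28 in 10 x / (e^x - 1) is 10 B_28 / 28!.
Computing: B_28 = -23749461029/870, 28! = 304888344611713860501504000000, giving
10 * -23749461029/870 / 304888344611713860501504000000 = -3392780147/3789326568745586551947264000000.

-3392780147/3789326568745586551947264000000


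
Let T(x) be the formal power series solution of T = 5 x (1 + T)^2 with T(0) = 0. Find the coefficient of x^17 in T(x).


Apply the Lagrange inversion formula: if T = 5 x * phi(T) with phi(t) = (1 + t)^2, then [x^n] T = 5^n * (1/n) [t^(n-1)] phi(t)^n = 5^n * (1/n) [t^(n-1)] (1 + t)^(2n) = 5^n * (1/n) C(2n, n-1).
Using the identity C(2n, n-1) = C(2n, n) * n / (n+1), the unscaled factor equals C(2n, n) / (n+1) = C_n, the n-th Catalan number.
For n = 17: C_17 = C(34, 17) / 18 = 2333606220/18 = 129644790.
With the 5^17 = 762939453125 factor, the coefficient is 762939453125 * 129644790 = 98911125183105468750.

98911125183105468750


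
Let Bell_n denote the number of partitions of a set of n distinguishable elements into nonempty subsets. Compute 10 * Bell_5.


Bell_5 can be computed from the Bell triangle or from Dobinski's identity Bell_n = (1/e) * sum_{k>=0} k^n / k!.
Computing Bell_5 = 52.
Then 10 * 52 = 520.

520


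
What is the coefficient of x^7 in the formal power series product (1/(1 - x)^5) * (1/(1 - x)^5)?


Combine the factors: (1/(1 - x)^5) * (1/(1 - x)^5) = 1/(1 - x)^10.
Then use 1/(1 - x)^r = sum_{k>=0} C(k + r - 1, r - 1) x^k with r = 10 and k = 7:
C(16, 9) = 11440.

11440


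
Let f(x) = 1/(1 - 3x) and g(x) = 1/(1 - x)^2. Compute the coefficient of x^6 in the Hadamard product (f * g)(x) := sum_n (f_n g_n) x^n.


f has coefficients f_k = 3^k. For g = 1/(1 - x)^2 the coefficient is g_k = C(k + 1, 1) = k + 1. The Hadamard coefficient is (f * g)_k = 3^k * (k + 1).
For k = 6: 3^6 * 7 = 729 * 7 = 5103.

5103


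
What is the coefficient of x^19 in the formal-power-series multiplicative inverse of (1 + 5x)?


The inverse is 1/(1 + 5x). Apply the geometric identity 1/(1 - y) = sum_{k>=0} y^k with y = -5x:
1/(1 + 5x) = sum_{k>=0} (-5)^k x^k.
So the coefficient of x^19 is (-5)^19 = -19073486328125.

-19073486328125


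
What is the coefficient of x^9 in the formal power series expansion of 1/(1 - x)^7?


The negative binomial / multiset identity is
1/(1 - x)^r = sum_{k>=0} C(k + r - 1, r - 1) x^k.
Here r = 7 and k = 9, so the coefficient is
C(9 + 6, 6) = C(15, 6)
= 5005

5005


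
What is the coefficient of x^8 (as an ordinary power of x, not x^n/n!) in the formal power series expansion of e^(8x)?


The exponential series is e^y = sum_{k>=0} y^k / k!. Substituting y = 8x gives
e^(8x) = sum_{k>=0} 8^k x^k / k!.
So the coefficient of x^n is a^n/n! with a = 8, n = 8:
8^8 / 8! = 16777216/40320 = 131072/315

131072/315


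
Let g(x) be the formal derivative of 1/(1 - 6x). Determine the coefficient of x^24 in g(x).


Differentiate termwise: d/dx sum_{k>=0} 6^k x^k = sum_{k>=1} k 6^k x^(k-1) = sum_{j>=0} (j+1) 6^(j+1) x^j.
Equivalently, d/dx [1/(1 - 6x)] = 6/(1 - 6x)^2.
For j = 24: 25 * 6^25 = 25 * 28430288029929701376 = 710757200748242534400.

710757200748242534400


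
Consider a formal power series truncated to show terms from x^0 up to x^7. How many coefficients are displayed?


From x^0 to x^7 inclusive, the count is 7 - 0 + 1 = 8.

8


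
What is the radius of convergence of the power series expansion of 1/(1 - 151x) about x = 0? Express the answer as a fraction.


Expanding 1/(1 - 151x) = sum_{k>=0} 151^k x^k, the series converges when |151x| < 1, i.e., |x| < 1/151.
So the radius of convergence is 1/151 = 1/151.

1/151


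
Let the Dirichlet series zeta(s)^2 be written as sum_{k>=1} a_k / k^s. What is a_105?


The Dirichlet convolution of the constant function 1 with itself gives (1 * 1)(k) = sum_{d | k} 1 = d(k), the number of positive divisors of k.
Since zeta(s) = sum_{k>=1} 1/k^s, we have zeta(s)^2 = sum_{k>=1} d(k)/k^s, so a_k = d(k).
For k = 105: the divisors are 1, 3, 5, 7, 15, 21, 35, 105.
Count = 8.

8


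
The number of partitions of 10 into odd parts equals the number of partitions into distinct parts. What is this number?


Computing partitions of 10 into odd parts (1, 3, 5, ...):
Using the generating function prod_{k>=0} 1/(1-x^(2k+1)),
the count is 10

10


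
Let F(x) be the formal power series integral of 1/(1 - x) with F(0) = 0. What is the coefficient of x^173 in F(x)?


1/(1 - x) = sum_{k>=0} x^k. Integrating termwise and using F(0) = 0 gives
F(x) = sum_{k>=0} x^(k+1) / (k+1) = sum_{m>=1} x^m / m = -ln(1 - x).
So the coefficient of x^173 is 1/173 = 1/173.

1/173


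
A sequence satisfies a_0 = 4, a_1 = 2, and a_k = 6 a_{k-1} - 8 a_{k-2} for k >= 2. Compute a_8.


The characteristic equation is t^2 - 6 t + 8 = 0, with roots r_1 = 4 and r_2 = 2 (so c_1 = r_1 + r_2, c_2 = -r_1 r_2 as required).
One can use the closed form a_n = A r_1^n + B r_2^n, but direct iteration is more reliable:
a_0 = 4, a_1 = 2, a_2 = -20, a_3 = -136, a_4 = -656, a_5 = -2848, a_6 = -11840, a_7 = -48256, a_8 = -194816.
So a_8 = -194816.

-194816


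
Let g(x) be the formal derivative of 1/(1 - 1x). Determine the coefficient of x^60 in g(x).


Differentiate termwise: d/dx sum_{k>=0} 1^k x^k = sum_{k>=1} k 1^k x^(k-1) = sum_{j>=0} (j+1) 1^(j+1) x^j.
Equivalently, d/dx [1/(1 - 1x)] = 1/(1 - 1x)^2.
For j = 60: 61 * 1^61 = 61 * 1 = 61.

61


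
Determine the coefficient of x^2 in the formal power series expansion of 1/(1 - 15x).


The geometric series identity gives 1/(1 - c x) = sum_{k>=0} c^k x^k, so the coefficient of x^k is c^k.
Here c = 15 and k = 2.
Computing: 15^2 = 225

225


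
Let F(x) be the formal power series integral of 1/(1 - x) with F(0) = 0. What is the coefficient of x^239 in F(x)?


1/(1 - x) = sum_{k>=0} x^k. Integrating termwise and using F(0) = 0 gives
F(x) = sum_{k>=0} x^(k+1) / (k+1) = sum_{m>=1} x^m / m = -ln(1 - x).
So the coefficient of x^239 is 1/239 = 1/239.

1/239


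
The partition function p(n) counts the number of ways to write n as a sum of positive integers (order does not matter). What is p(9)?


Using the generating function prod_{k>=1} 1/(1-x^k), we compute p(9).
By dynamic programming over parts 1 through 9:
p(9) = 30

30


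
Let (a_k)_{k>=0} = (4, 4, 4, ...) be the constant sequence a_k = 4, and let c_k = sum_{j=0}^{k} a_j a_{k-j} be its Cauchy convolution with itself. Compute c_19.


Since a_j = 4 for all j >= 0, the convolution sum becomes
c_k = sum_{j=0}^{k} 4 * 4 = 16 * (k + 1).
Equivalently, the generating function of (a_k) is 4/(1 - x) and its square is 16/(1 - x)^2 = sum_{k>=0} 16(k + 1) x^k.
For k = 19: 16 * 20 = 320.

320


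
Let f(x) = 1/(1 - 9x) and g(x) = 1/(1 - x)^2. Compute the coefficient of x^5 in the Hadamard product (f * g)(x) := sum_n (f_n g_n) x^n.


f has coefficients f_k = 9^k. For g = 1/(1 - x)^2 the coefficient is g_k = C(k + 1, 1) = k + 1. The Hadamard coefficient is (f * g)_k = 9^k * (k + 1).
For k = 5: 9^5 * 6 = 59049 * 6 = 354294.

354294


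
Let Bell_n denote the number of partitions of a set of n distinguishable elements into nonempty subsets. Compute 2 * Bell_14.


Bell_14 can be computed from the Bell triangle or from Dobinski's identity Bell_n = (1/e) * sum_{k>=0} k^n / k!.
Computing Bell_14 = 190899322.
Then 2 * 190899322 = 381798644.

381798644
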